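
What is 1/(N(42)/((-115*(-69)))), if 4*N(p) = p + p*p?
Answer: 5290/301 ≈ 17.575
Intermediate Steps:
N(p) = p/4 + p²/4 (N(p) = (p + p*p)/4 = (p + p²)/4 = p/4 + p²/4)
1/(N(42)/((-115*(-69)))) = 1/(((¼)*42*(1 + 42))/((-115*(-69)))) = 1/(((¼)*42*43)/7935) = 1/((903/2)*(1/7935)) = 1/(301/5290) = 5290/301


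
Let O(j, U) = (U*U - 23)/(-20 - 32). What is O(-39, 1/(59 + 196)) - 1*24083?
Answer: -40715176163/1690650 ≈ -24083.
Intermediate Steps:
O(j, U) = 23/52 - U²/52 (O(j, U) = (U² - 23)/(-52) = (-23 + U²)*(-1/52) = 23/52 - U²/52)
O(-39, 1/(59 + 196)) - 1*24083 = (23/52 - 1/(52*(59 + 196)²)) - 1*24083 = (23/52 - (1/255)²/52) - 24083 = (23/52 - 1/52*1/65025) - 24083 = (23/52 - 1/3381300) - 24083 = 747787/1690650 - 24083 = -40715176163/1690650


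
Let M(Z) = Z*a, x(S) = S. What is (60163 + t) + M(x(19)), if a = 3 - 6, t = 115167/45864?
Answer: 70687609/1176 ≈ 60109.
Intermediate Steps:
t = 2953/1176 (t = 115167*(1/45864) = 2953/1176 ≈ 2.5111)
a = -3
M(Z) = -3*Z (M(Z) = Z*(-3) = -3*Z)
(60163 + t) + M(x(19)) = (60163 + 2953/1176) - 3*19 = 70754641/1176 - 57 = 70687609/1176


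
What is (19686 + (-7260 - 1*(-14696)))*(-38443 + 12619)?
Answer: -700398528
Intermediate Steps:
(19686 + (-7260 - 1*(-14696)))*(-38443 + 12619) = (19686 + (-7260 + 14696))*(-25824) = (19686 + 7436)*(-25824) = 27122*(-25824) = -700398528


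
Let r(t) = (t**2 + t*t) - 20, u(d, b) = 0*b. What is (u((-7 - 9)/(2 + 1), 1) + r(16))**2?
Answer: 242064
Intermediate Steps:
u(d, b) = 0
r(t) = -20 + 2*t**2 (r(t) = (t**2 + t**2) - 20 = 2*t**2 - 20 = -20 + 2*t**2)
(u((-7 - 9)/(2 + 1), 1) + r(16))**2 = (0 + (-20 + 2*16**2))**2 = (0 + (-20 + 2*256))**2 = (0 + (-20 + 512))**2 = (0 + 492)**2 = 492**2 = 242064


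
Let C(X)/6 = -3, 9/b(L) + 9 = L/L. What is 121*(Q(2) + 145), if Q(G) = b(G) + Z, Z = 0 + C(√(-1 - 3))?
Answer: 121847/8 ≈ 15231.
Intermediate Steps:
b(L) = -9/8 (b(L) = 9/(-9 + L/L) = 9/(-9 + 1) = 9/(-8) = 9*(-⅛) = -9/8)
C(X) = -18 (C(X) = 6*(-3) = -18)
Z = -18 (Z = 0 - 18 = -18)
Q(G) = -153/8 (Q(G) = -9/8 - 18 = -153/8)
121*(Q(2) + 145) = 121*(-153/8 + 145) = 121*(1007/8) = 121847/8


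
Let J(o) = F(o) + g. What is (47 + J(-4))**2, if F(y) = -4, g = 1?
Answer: 1936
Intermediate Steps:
J(o) = -3 (J(o) = -4 + 1 = -3)
(47 + J(-4))**2 = (47 - 3)**2 = 44**2 = 1936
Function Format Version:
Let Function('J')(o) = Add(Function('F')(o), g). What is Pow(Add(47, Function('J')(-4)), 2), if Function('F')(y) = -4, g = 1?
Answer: 1936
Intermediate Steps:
Function('J')(o) = -3 (Function('J')(o) = Add(-4, 1) = -3)
Pow(Add(47, Function('J')(-4)), 2) = Pow(Add(47, -3), 2) = Pow(44, 2) = 1936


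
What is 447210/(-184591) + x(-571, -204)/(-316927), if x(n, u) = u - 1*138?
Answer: -141669793548/58501871857 ≈ -2.4216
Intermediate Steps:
x(n, u) = -138 + u (x(n, u) = u - 138 = -138 + u)
447210/(-184591) + x(-571, -204)/(-316927) = 447210/(-184591) + (-138 - 204)/(-316927) = 447210*(-1/184591) - 342*(-1/316927) = -447210/184591 + 342/316927 = -141669793548/58501871857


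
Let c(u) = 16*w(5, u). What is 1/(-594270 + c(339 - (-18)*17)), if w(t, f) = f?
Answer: -1/583950 ≈ -1.7125e-6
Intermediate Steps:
c(u) = 16*u
1/(-594270 + c(339 - (-18)*17)) = 1/(-594270 + 16*(339 - (-18)*17)) = 1/(-594270 + 16*(339 - 1*(-306))) = 1/(-594270 + 16*(339 + 306)) = 1/(-594270 + 16*645) = 1/(-594270 + 10320) = 1/(-583950) = -1/583950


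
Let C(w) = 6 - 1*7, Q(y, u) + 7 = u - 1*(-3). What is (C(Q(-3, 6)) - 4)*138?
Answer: -690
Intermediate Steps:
Q(y, u) = -4 + u (Q(y, u) = -7 + (u - 1*(-3)) = -7 + (u + 3) = -7 + (3 + u) = -4 + u)
C(w) = -1 (C(w) = 6 - 7 = -1)
(C(Q(-3, 6)) - 4)*138 = (-1 - 4)*138 = -5*138 = -690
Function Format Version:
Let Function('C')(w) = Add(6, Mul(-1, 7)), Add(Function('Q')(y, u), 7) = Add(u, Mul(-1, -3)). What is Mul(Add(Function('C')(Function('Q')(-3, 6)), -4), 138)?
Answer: -690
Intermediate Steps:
Function('Q')(y, u) = Add(-4, u) (Function('Q')(y, u) = Add(-7, Add(u, Mul(-1, -3))) = Add(-7, Add(u, 3)) = Add(-7, Add(3, u)) = Add(-4, u))
Function('C')(w) = -1 (Function('C')(w) = Add(6, -7) = -1)
Mul(Add(Function('C')(Function('Q')(-3, 6)), -4), 138) = Mul(Add(-1, -4), 138) = Mul(-5, 138) = -690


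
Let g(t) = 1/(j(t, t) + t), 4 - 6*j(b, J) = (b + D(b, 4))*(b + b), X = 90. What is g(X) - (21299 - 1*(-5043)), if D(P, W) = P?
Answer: -419575379/15928 ≈ -26342.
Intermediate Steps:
j(b, J) = ⅔ - 2*b²/3 (j(b, J) = ⅔ - (b + b)*(b + b)/6 = ⅔ - 2*b*2*b/6 = ⅔ - 2*b²/3)
g(t) = 1/(⅔ + t - 2*t²/3) (g(t) = 1/((⅔ - 2*t²/3) + t) = 1/(⅔ + t - 2*t²/3))
g(X) - (21299 - 1*(-5043)) = 3/(2 - 2*90² + 3*90) - (21299 - 1*(-5043)) = 3/(2 - 2*8100 + 270) - (21299 + 5043) = 3/(2 - 16200 + 270) - 1*26342 = 3/(-15928) - 26342 = 3*(-1/15928) - 26342 = -3/15928 - 26342 = -419575379/15928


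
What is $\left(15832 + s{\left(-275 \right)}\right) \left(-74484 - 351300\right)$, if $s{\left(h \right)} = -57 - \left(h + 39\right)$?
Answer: $-6817227624$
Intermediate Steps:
$s{\left(h \right)} = -96 - h$ ($s{\left(h \right)} = -57 - \left(39 + h\right) = -96 - h$)
$\left(15832 + s{\left(-275 \right)}\right) \left(-74484 - 351300\right) = \left(15832 - -179\right) \left(-74484 - 351300\right) = \left(15832 + \left(-96 + 275\right)\right) \left(-425784\right) = \left(15832 + 179\right) \left(-425784\right) = 16011 \left(-425784\right) = -6817227624$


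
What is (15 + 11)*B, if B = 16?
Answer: 416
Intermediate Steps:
(15 + 11)*B = (15 + 11)*16 = 26*16 = 416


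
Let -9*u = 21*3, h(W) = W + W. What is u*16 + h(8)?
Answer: -96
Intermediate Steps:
h(W) = 2*W
u = -7 (u = -7*3/3 = -⅑*63 = -7)
u*16 + h(8) = -7*16 + 2*8 = -112 + 16 = -96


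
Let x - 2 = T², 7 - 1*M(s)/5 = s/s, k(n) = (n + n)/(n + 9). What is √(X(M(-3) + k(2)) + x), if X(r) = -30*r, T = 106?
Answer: 3*√138842/11 ≈ 101.62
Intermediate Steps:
k(n) = 2*n/(9 + n) (k(n) = (2*n)/(9 + n) = 2*n/(9 + n))
M(s) = 30 (M(s) = 35 - 5*s/s = 35 - 5*1 = 35 - 5 = 30)
x = 11238 (x = 2 + 106² = 2 + 11236 = 11238)
√(X(M(-3) + k(2)) + x) = √(-30*(30 + 2*2/(9 + 2)) + 11238) = √(-30*(30 + 2*2/11) + 11238) = √(-30*(30 + 2*2*(1/11)) + 11238) = √(-30*(30 + 4/11) + 11238) = √(-30*334/11 + 11238) = √(-10020/11 + 11238) = √(113598/11) = 3*√138842/11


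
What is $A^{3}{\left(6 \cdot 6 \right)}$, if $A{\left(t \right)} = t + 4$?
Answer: $64000$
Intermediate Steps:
$A{\left(t \right)} = 4 + t$
$A^{3}{\left(6 \cdot 6 \right)} = \left(4 + 6 \cdot 6\right)^{3} = \left(4 + 36\right)^{3} = 40^{3} = 64000$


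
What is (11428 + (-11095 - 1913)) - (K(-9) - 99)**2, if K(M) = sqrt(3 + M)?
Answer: -11375 + 198*I*sqrt(6) ≈ -11375.0 + 485.0*I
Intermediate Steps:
(11428 + (-11095 - 1913)) - (K(-9) - 99)**2 = (11428 + (-11095 - 1913)) - (sqrt(3 - 9) - 99)**2 = (11428 - 13008) - (sqrt(-6) - 99)**2 = -1580 - (I*sqrt(6) - 99)**2 = -1580 - (-99 + I*sqrt(6))**2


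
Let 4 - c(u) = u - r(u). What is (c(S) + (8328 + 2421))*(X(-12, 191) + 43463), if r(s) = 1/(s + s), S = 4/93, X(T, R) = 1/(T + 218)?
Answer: 71706260450771/153264 ≈ 4.6786e+8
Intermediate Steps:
X(T, R) = 1/(218 + T)
S = 4/93 (S = 4*(1/93) = 4/93 ≈ 0.043011)
r(s) = 1/(2*s)
c(u) = 4 + 1/(2*u) - u (c(u) = 4 - (u - 1/(2*u)) = 4 + (1/(2*u) - u) = 4 + 1/(2*u) - u)
(c(S) + (8328 + 2421))*(X(-12, 191) + 43463) = ((4 + 1/(2*(4/93)) - 1*4/93) + (8328 + 2421))*(1/(218 - 12) + 43463) = ((4 + (1/2)*(93/4) - 4/93) + 10749)*(1/206 + 43463) = ((4 + 93/8 - 4/93) + 10749)*(1/206 + 43463) = (11593/744 + 10749)*(8953379/206) = (8008849/744)*(8953379/206) = 71706260450771/153264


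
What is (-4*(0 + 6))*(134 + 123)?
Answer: -6168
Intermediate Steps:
(-4*(0 + 6))*(134 + 123) = -4*6*257 = -24*257 = -6168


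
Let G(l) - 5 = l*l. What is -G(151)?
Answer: -22806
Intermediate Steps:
G(l) = 5 + l**2 (G(l) = 5 + l*l = 5 + l**2)
-G(151) = -(5 + 151**2) = -(5 + 22801) = -1*22806 = -22806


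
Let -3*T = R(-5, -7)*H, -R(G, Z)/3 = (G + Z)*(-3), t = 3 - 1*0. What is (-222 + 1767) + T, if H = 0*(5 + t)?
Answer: 1545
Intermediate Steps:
t = 3 (t = 3 + 0 = 3)
R(G, Z) = 9*G + 9*Z (R(G, Z) = -3*(G + Z)*(-3) = -3*(-3*G - 3*Z) = 9*G + 9*Z)
H = 0 (H = 0*(5 + 3) = 0*8 = 0)
T = 0 (T = -(9*(-5) + 9*(-7))*0/3 = -(-45 - 63)*0/3 = -(-36)*0 = -⅓*0 = 0)
(-222 + 1767) + T = (-222 + 1767) + 0 = 1545 + 0 = 1545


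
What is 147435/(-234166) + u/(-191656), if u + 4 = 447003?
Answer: -66464385097/22439659448 ≈ -2.9619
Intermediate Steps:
u = 446999 (u = -4 + 447003 = 446999)
147435/(-234166) + u/(-191656) = 147435/(-234166) + 446999/(-191656) = 147435*(-1/234166) + 446999*(-1/191656) = -147435/234166 - 446999/191656 = -66464385097/22439659448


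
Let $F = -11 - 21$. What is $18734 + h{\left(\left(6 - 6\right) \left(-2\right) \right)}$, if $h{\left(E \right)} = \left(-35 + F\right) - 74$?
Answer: $18593$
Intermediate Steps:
$F = -32$
$h{\left(E \right)} = -141$ ($h{\left(E \right)} = \left(-35 - 32\right) - 74 = -67 - 74 = -141$)
$18734 + h{\left(\left(6 - 6\right) \left(-2\right) \right)} = 18734 - 141 = 18593$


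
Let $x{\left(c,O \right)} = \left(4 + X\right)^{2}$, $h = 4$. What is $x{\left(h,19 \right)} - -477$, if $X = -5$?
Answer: $478$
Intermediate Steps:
$x{\left(c,O \right)} = 1$ ($x{\left(c,O \right)} = \left(4 - 5\right)^{2} = \left(-1\right)^{2} = 1$)
$x{\left(h,19 \right)} - -477 = 1 - -477 = 1 + 477 = 478$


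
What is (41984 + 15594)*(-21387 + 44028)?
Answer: 1303623498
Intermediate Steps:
(41984 + 15594)*(-21387 + 44028) = 57578*22641 = 1303623498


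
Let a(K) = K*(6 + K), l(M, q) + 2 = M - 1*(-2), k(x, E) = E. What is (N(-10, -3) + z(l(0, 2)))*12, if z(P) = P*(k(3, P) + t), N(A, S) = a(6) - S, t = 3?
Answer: 900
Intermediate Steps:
l(M, q) = M (l(M, q) = -2 + (M - 1*(-2)) = -2 + (M + 2) = -2 + (2 + M) = M)
N(A, S) = 72 - S (N(A, S) = 6*(6 + 6) - S = 6*12 - S = 72 - S)
z(P) = P*(3 + P) (z(P) = P*(P + 3) = P*(3 + P))
(N(-10, -3) + z(l(0, 2)))*12 = ((72 - 1*(-3)) + 0*(3 + 0))*12 = ((72 + 3) + 0*3)*12 = (75 + 0)*12 = 75*12 = 900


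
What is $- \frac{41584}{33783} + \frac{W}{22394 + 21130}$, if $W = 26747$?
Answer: $- \frac{302102705}{490123764} \approx -0.61638$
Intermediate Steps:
$- \frac{41584}{33783} + \frac{W}{22394 + 21130} = - \frac{41584}{33783} + \frac{26747}{22394 + 21130} = \left(-41584\right) \frac{1}{33783} + \frac{26747}{43524} = - \frac{41584}{33783} + 26747 \cdot \frac{1}{43524} = - \frac{41584}{33783} + \frac{26747}{43524} = - \frac{302102705}{490123764}$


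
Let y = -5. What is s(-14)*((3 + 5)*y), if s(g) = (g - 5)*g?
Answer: -10640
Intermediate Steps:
s(g) = g*(-5 + g) (s(g) = (-5 + g)*g = g*(-5 + g))
s(-14)*((3 + 5)*y) = (-14*(-5 - 14))*((3 + 5)*(-5)) = (-14*(-19))*(8*(-5)) = 266*(-40) = -10640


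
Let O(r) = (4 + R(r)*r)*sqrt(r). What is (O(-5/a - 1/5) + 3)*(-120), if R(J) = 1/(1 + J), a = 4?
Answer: -360 - 260*I*sqrt(145)/3 ≈ -360.0 - 1043.6*I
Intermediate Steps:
O(r) = sqrt(r)*(4 + r/(1 + r)) (O(r) = (4 + r/(1 + r))*sqrt(r) = sqrt(r)*(4 + r/(1 + r)))
(O(-5/a - 1/5) + 3)*(-120) = (sqrt(-5/4 - 1/5)*(4 + 5*(-5/4 - 1/5))/(1 + (-5/4 - 1/5)) + 3)*(-120) = (sqrt(-29/20)*(4 + 5*(-29/20))/(1 - 29/20) + 3)*(-120) = ((I*sqrt(145)/10)*(4 - 29/4)/(-9/20) + 3)*(-120) = ((I*sqrt(145)/10)*(-20/9)*(-13/4) + 3)*(-120) = (13*I*sqrt(145)/18 + 3)*(-120) = (3 + 13*I*sqrt(145)/18)*(-120) = -360 - 260*I*sqrt(145)/3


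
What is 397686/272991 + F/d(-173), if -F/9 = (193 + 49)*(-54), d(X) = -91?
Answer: -10690276022/8280727 ≈ -1291.0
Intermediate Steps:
F = 117612 (F = -9*(193 + 49)*(-54) = -2178*(-54) = -9*(-13068) = 117612)
397686/272991 + F/d(-173) = 397686/272991 + 117612/(-91) = 397686*(1/272991) + 117612*(-1/91) = 132562/90997 - 117612/91 = -10690276022/8280727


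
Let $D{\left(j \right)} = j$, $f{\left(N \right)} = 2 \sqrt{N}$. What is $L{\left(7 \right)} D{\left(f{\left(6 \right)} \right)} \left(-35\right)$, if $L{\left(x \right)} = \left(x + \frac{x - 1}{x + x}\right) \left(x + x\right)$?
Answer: $- 7280 \sqrt{6} \approx -17832.0$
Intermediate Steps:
$L{\left(x \right)} = 2 x \left(x + \frac{-1 + x}{2 x}\right)$ ($L{\left(x \right)} = \left(x + \frac{-1 + x}{2 x}\right) 2 x = 2 x \left(x + \frac{-1 + x}{2 x}\right)$)
$L{\left(7 \right)} D{\left(f{\left(6 \right)} \right)} \left(-35\right) = \left(-1 + 7 + 2 \cdot 7^{2}\right) 2 \sqrt{6} \left(-35\right) = \left(-1 + 7 + 2 \cdot 49\right) 2 \sqrt{6} \left(-35\right) = \left(-1 + 7 + 98\right) 2 \sqrt{6} \left(-35\right) = 104 \cdot 2 \sqrt{6} \left(-35\right) = 208 \sqrt{6} \left(-35\right) = - 7280 \sqrt{6}$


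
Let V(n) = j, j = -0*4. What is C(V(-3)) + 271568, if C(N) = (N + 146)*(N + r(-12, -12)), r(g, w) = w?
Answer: 269816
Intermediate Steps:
j = 0 (j = -1*0 = 0)
V(n) = 0
C(N) = (-12 + N)*(146 + N) (C(N) = (N + 146)*(N - 12) = (146 + N)*(-12 + N) = (-12 + N)*(146 + N))
C(V(-3)) + 271568 = (-1752 + 0**2 + 134*0) + 271568 = (-1752 + 0 + 0) + 271568 = -1752 + 271568 = 269816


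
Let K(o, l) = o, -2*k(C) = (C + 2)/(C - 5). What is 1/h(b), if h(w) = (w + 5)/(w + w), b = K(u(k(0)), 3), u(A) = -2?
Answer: -4/3 ≈ -1.3333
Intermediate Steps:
k(C) = -(2 + C)/(2*(-5 + C)) (k(C) = -(C + 2)/(2*(C - 5)) = -(2 + C)/(2*(-5 + C)))
b = -2
h(w) = (5 + w)/(2*w) (h(w) = (5 + w)/((2*w)) = (5 + w)*(1/(2*w)) = (5 + w)/(2*w))
1/h(b) = 1/((½)*(5 - 2)/(-2)) = 1/((½)*(-½)*3) = 1/(-¾) = -4/3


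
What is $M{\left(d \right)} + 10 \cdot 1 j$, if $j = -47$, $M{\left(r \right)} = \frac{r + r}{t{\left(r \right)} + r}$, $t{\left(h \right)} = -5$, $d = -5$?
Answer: $-469$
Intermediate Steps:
$M{\left(r \right)} = \frac{2 r}{-5 + r}$ ($M{\left(r \right)} = \frac{r + r}{-5 + r} = \frac{2 r}{-5 + r}$)
$M{\left(d \right)} + 10 \cdot 1 j = 2 \left(-5\right) \frac{1}{-5 - 5} + 10 \cdot 1 \left(-47\right) = 2 \left(-5\right) \frac{1}{-10} + 10 \left(-47\right) = 2 \left(-5\right) \left(- \frac{1}{10}\right) - 470 = 1 - 470 = -469$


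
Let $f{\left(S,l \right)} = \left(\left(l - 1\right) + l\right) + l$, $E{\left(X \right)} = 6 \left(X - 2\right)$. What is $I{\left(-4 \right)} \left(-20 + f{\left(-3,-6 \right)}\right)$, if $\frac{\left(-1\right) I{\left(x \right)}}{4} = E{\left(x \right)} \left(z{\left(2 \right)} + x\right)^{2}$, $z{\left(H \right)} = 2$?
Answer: $-22464$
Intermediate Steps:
$E{\left(X \right)} = -12 + 6 X$ ($E{\left(X \right)} = 6 \left(-2 + X\right) = -12 + 6 X$)
$f{\left(S,l \right)} = -1 + 3 l$ ($f{\left(S,l \right)} = \left(\left(-1 + l\right) + l\right) + l = \left(-1 + 2 l\right) + l = -1 + 3 l$)
$I{\left(x \right)} = - 4 \left(2 + x\right)^{2} \left(-12 + 6 x\right)$ ($I{\left(x \right)} = - 4 \left(-12 + 6 x\right) \left(2 + x\right)^{2} = - 4 \left(2 + x\right)^{2} \left(-12 + 6 x\right)$)
$I{\left(-4 \right)} \left(-20 + f{\left(-3,-6 \right)}\right) = 24 \left(2 - 4\right)^{2} \left(2 - -4\right) \left(-20 + \left(-1 + 3 \left(-6\right)\right)\right) = 24 \left(-2\right)^{2} \left(2 + 4\right) \left(-20 - 19\right) = 24 \cdot 4 \cdot 6 \left(-20 - 19\right) = 576 \left(-39\right) = -22464$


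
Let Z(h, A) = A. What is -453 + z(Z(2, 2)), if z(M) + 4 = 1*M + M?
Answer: -453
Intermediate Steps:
z(M) = -4 + 2*M (z(M) = -4 + (1*M + M) = -4 + (M + M) = -4 + 2*M)
-453 + z(Z(2, 2)) = -453 + (-4 + 2*2) = -453 + (-4 + 4) = -453 + 0 = -453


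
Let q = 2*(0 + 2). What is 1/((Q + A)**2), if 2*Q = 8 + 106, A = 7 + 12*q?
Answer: 1/12544 ≈ 7.9719e-5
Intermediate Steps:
q = 4 (q = 2*2 = 4)
A = 55 (A = 7 + 12*4 = 7 + 48 = 55)
Q = 57 (Q = (8 + 106)/2 = (1/2)*114 = 57)
1/((Q + A)**2) = 1/((57 + 55)**2) = 1/(112**2) = 1/12544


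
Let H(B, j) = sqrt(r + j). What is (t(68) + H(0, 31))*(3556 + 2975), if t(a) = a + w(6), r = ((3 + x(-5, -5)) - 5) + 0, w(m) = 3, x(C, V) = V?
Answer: 463701 + 13062*sqrt(6) ≈ 4.9570e+5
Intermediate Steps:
r = -7 (r = ((3 - 5) - 5) + 0 = (-2 - 5) + 0 = -7 + 0 = -7)
H(B, j) = sqrt(-7 + j)
t(a) = 3 + a (t(a) = a + 3 = 3 + a)
(t(68) + H(0, 31))*(3556 + 2975) = ((3 + 68) + sqrt(-7 + 31))*(3556 + 2975) = (71 + sqrt(24))*6531 = (71 + 2*sqrt(6))*6531 = 463701 + 13062*sqrt(6)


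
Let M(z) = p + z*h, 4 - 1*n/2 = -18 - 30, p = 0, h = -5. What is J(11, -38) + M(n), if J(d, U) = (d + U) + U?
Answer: -585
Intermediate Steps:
J(d, U) = d + 2*U (J(d, U) = (U + d) + U = d + 2*U)
n = 104 (n = 8 - 2*(-18 - 30) = 8 - 2*(-48) = 8 + 96 = 104)
M(z) = -5*z (M(z) = 0 + z*(-5) = 0 - 5*z = -5*z)
J(11, -38) + M(n) = (11 + 2*(-38)) - 5*104 = (11 - 76) - 520 = -65 - 520 = -585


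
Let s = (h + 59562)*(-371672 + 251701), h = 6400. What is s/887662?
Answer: -3956763551/443831 ≈ -8915.0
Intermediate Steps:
s = -7913527102 (s = (6400 + 59562)*(-371672 + 251701) = 65962*(-119971) = -7913527102)
s/887662 = -7913527102/887662 = -7913527102*1/887662 = -3956763551/443831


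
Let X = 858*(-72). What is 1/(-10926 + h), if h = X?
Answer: -1/72702 ≈ -1.3755e-5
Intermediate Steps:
X = -61776
h = -61776
1/(-10926 + h) = 1/(-10926 - 61776) = 1/(-72702) = -1/72702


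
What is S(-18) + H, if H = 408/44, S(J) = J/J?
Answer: 113/11 ≈ 10.273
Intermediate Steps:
S(J) = 1
H = 102/11 (H = 408*(1/44) = 102/11 ≈ 9.2727)
S(-18) + H = 1 + 102/11 = 113/11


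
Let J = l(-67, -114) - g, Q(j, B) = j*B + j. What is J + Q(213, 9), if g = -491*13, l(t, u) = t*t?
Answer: 13002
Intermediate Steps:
Q(j, B) = j + B*j (Q(j, B) = B*j + j = j + B*j)
l(t, u) = t²
g = -6383
J = 10872 (J = (-67)² - 1*(-6383) = 4489 + 6383 = 10872)
J + Q(213, 9) = 10872 + 213*(1 + 9) = 10872 + 213*10 = 10872 + 2130 = 13002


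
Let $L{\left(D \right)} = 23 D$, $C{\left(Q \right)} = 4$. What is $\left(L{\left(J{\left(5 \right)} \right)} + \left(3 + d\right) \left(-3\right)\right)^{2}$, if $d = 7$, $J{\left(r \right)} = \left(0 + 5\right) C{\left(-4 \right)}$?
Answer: $184900$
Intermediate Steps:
$J{\left(r \right)} = 20$ ($J{\left(r \right)} = \left(0 + 5\right) 4 = 5 \cdot 4 = 20$)
$\left(L{\left(J{\left(5 \right)} \right)} + \left(3 + d\right) \left(-3\right)\right)^{2} = \left(23 \cdot 20 + \left(3 + 7\right) \left(-3\right)\right)^{2} = \left(460 + 10 \left(-3\right)\right)^{2} = \left(460 - 30\right)^{2} = 430^{2} = 184900$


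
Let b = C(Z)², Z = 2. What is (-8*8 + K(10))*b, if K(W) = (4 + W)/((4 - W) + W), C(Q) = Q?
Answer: -242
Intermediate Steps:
b = 4 (b = 2² = 4)
K(W) = 1 + W/4 (K(W) = (4 + W)/4 = (4 + W)*(¼) = 1 + W/4)
(-8*8 + K(10))*b = (-8*8 + (1 + (¼)*10))*4 = (-64 + (1 + 5/2))*4 = (-64 + 7/2)*4 = -121/2*4 = -242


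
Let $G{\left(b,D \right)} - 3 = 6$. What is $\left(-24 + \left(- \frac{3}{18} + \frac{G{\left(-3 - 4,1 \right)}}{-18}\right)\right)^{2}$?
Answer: $\frac{5476}{9} \approx 608.44$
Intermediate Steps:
$G{\left(b,D \right)} = 9$ ($G{\left(b,D \right)} = 3 + 6 = 9$)
$\left(-24 + \left(- \frac{3}{18} + \frac{G{\left(-3 - 4,1 \right)}}{-18}\right)\right)^{2} = \left(-24 + \left(- \frac{3}{18} + \frac{9}{-18}\right)\right)^{2} = \left(-24 + \left(\left(-3\right) \frac{1}{18} + 9 \left(- \frac{1}{18}\right)\right)\right)^{2} = \left(-24 - \frac{2}{3}\right)^{2} = \left(- \frac{74}{3}\right)^{2} = \frac{5476}{9}$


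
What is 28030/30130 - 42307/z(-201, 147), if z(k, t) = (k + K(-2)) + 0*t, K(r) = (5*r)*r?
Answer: 127978334/545353 ≈ 234.67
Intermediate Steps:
K(r) = 5*r²
z(k, t) = 20 + k (z(k, t) = (k + 5*(-2)²) + 0*t = (k + 5*4) + 0 = (k + 20) + 0 = (20 + k) + 0 = 20 + k)
28030/30130 - 42307/z(-201, 147) = 28030/30130 - 42307/(20 - 201) = 28030*(1/30130) - 42307/(-181) = 2803/3013 - 42307*(-1/181) = 2803/3013 + 42307/181 = 127978334/545353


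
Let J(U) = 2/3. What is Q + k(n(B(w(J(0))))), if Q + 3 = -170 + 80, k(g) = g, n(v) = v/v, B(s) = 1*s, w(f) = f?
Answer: -92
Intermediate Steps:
J(U) = ⅔ (J(U) = 2*(⅓) = ⅔)
B(s) = s
n(v) = 1
Q = -93 (Q = -3 + (-170 + 80) = -3 - 90 = -93)
Q + k(n(B(w(J(0))))) = -93 + 1 = -92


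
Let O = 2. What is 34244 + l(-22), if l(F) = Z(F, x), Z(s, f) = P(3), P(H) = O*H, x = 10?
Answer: 34250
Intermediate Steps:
P(H) = 2*H
Z(s, f) = 6 (Z(s, f) = 2*3 = 6)
l(F) = 6
34244 + l(-22) = 34244 + 6 = 34250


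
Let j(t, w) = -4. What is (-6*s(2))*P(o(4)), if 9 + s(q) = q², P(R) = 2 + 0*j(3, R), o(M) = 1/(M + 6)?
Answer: 60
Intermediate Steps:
o(M) = 1/(6 + M)
P(R) = 2 (P(R) = 2 + 0*(-4) = 2 + 0 = 2)
s(q) = -9 + q²
(-6*s(2))*P(o(4)) = -6*(-9 + 2²)*2 = -6*(-9 + 4)*2 = -6*(-5)*2 = 30*2 = 60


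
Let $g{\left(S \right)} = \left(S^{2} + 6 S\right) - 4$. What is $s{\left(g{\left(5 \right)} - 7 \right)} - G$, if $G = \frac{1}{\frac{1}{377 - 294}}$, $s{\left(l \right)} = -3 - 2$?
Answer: $-88$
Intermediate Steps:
$g{\left(S \right)} = -4 + S^{2} + 6 S$
$s{\left(l \right)} = -5$ ($s{\left(l \right)} = -3 - 2 = -5$)
$G = 83$ ($G = \frac{1}{\frac{1}{83}} = 83$)
$s{\left(g{\left(5 \right)} - 7 \right)} - G = -5 - 83 = -88$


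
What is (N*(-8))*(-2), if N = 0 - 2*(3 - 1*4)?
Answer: 32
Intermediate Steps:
N = 2 (N = 0 - 2*(3 - 4) = 0 - 2*(-1) = 0 + 2 = 2)
(N*(-8))*(-2) = (2*(-8))*(-2) = -16*(-2) = 32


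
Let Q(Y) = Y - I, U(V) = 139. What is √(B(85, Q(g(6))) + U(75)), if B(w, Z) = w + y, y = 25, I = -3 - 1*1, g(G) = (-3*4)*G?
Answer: √249 ≈ 15.780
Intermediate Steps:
g(G) = -12*G
I = -4 (I = -3 - 1 = -4)
Q(Y) = 4 + Y (Q(Y) = Y - 1*(-4) = Y + 4 = 4 + Y)
B(w, Z) = 25 + w (B(w, Z) = w + 25 = 25 + w)
√(B(85, Q(g(6))) + U(75)) = √((25 + 85) + 139) = √(110 + 139) = √249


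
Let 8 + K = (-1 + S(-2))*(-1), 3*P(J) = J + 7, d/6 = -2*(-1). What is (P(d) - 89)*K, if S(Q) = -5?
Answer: 496/3 ≈ 165.33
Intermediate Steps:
d = 12 (d = 6*(-2*(-1)) = 6*2 = 12)
P(J) = 7/3 + J/3 (P(J) = (J + 7)/3 = (7 + J)/3 = 7/3 + J/3)
K = -2 (K = -8 + (-1 - 5)*(-1) = -8 - 6*(-1) = -8 + 6 = -2)
(P(d) - 89)*K = ((7/3 + (⅓)*12) - 89)*(-2) = ((7/3 + 4) - 89)*(-2) = (19/3 - 89)*(-2) = -248/3*(-2) = 496/3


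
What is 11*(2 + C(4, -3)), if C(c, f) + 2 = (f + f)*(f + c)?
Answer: -66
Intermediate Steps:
C(c, f) = -2 + 2*f*(c + f) (C(c, f) = -2 + (f + f)*(f + c) = -2 + (2*f)*(c + f) = -2 + 2*f*(c + f))
11*(2 + C(4, -3)) = 11*(2 + (-2 + 2*(-3)**2 + 2*4*(-3))) = 11*(2 + (-2 + 2*9 - 24)) = 11*(2 + (-2 + 18 - 24)) = 11*(2 - 8) = 11*(-6) = -66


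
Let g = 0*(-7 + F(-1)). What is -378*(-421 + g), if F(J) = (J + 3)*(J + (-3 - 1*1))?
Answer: 159138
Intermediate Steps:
F(J) = (-4 + J)*(3 + J) (F(J) = (3 + J)*(J + (-3 - 1)) = (3 + J)*(J - 4) = (3 + J)*(-4 + J) = (-4 + J)*(3 + J))
g = 0 (g = 0*(-7 + (-12 + (-1)**2 - 1*(-1))) = 0*(-7 + (-12 + 1 + 1)) = 0*(-7 - 10) = 0*(-17) = 0)
-378*(-421 + g) = -378*(-421 + 0) = -378*(-421) = 159138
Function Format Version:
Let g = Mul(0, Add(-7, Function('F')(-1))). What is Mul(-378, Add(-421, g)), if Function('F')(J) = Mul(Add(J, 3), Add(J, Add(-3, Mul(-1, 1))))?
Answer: 159138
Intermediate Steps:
Function('F')(J) = Mul(Add(-4, J), Add(3, J)) (Function('F')(J) = Mul(Add(3, J), Add(J, Add(-3, -1))) = Mul(Add(3, J), Add(J, -4)) = Mul(Add(3, J), Add(-4, J)) = Mul(Add(-4, J), Add(3, J)))
g = 0 (g = Mul(0, Add(-7, Add(-12, Pow(-1, 2), Mul(-1, -1)))) = Mul(0, Add(-7, Add(-12, 1, 1))) = Mul(0, Add(-7, -10)) = Mul(0, -17) = 0)
Mul(-378, Add(-421, g)) = Mul(-378, Add(-421, 0)) = Mul(-378, -421) = 159138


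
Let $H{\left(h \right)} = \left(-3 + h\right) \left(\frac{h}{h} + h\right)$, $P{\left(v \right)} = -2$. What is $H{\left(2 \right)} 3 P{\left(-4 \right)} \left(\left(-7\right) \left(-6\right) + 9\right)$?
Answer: $918$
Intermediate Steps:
$H{\left(h \right)} = \left(1 + h\right) \left(-3 + h\right)$ ($H{\left(h \right)} = \left(-3 + h\right) \left(1 + h\right) = \left(1 + h\right) \left(-3 + h\right)$)
$H{\left(2 \right)} 3 P{\left(-4 \right)} \left(\left(-7\right) \left(-6\right) + 9\right) = \left(-3 + 2^{2} - 4\right) 3 \left(-2\right) \left(\left(-7\right) \left(-6\right) + 9\right) = \left(-3 + 4 - 4\right) 3 \left(-2\right) \left(42 + 9\right) = \left(-3\right) 3 \left(-2\right) 51 = \left(-9\right) \left(-2\right) 51 = 18 \cdot 51 = 918$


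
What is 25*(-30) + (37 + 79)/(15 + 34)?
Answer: -36634/49 ≈ -747.63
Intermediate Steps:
25*(-30) + (37 + 79)/(15 + 34) = -750 + 116/49 = -36634/49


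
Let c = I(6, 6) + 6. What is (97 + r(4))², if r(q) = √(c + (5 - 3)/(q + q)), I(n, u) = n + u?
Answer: (194 + √73)²/4 ≈ 10256.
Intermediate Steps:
c = 18 (c = (6 + 6) + 6 = 12 + 6 = 18)
r(q) = √(18 + 1/q) (r(q) = √(18 + (5 - 3)/(q + q)) = √(18 + 2/((2*q))) = √(18 + 2*(1/(2*q))) = √(18 + 1/q))
(97 + r(4))² = (97 + √(18 + 1/4))² = (97 + √(18 + ¼))² = (97 + √(73/4))² = (97 + √73/2)²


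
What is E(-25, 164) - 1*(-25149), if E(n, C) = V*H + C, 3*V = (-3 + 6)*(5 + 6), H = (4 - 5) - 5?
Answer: 25247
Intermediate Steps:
H = -6 (H = -1 - 5 = -6)
V = 11 (V = ((-3 + 6)*(5 + 6))/3 = (3*11)/3 = (⅓)*33 = 11)
E(n, C) = -66 + C (E(n, C) = 11*(-6) + C = -66 + C)
E(-25, 164) - 1*(-25149) = (-66 + 164) - 1*(-25149) = 98 + 25149 = 25247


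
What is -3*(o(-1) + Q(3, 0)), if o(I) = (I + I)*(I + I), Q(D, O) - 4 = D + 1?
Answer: -36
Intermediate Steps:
Q(D, O) = 5 + D (Q(D, O) = 4 + (D + 1) = 4 + (1 + D) = 5 + D)
o(I) = 4*I² (o(I) = (2*I)*(2*I) = 4*I²)
-3*(o(-1) + Q(3, 0)) = -3*(4*(-1)² + (5 + 3)) = -3*(4*1 + 8) = -3*(4 + 8) = -3*12 = -36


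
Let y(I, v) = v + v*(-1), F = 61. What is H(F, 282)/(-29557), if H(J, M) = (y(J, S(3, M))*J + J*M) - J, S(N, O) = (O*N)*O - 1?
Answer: -17141/29557 ≈ -0.57993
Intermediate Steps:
S(N, O) = -1 + N*O² (S(N, O) = (N*O)*O - 1 = N*O² - 1 = -1 + N*O²)
y(I, v) = 0 (y(I, v) = v - v = 0)
H(J, M) = -J + J*M (H(J, M) = (0*J + J*M) - J = (0 + J*M) - J = J*M - J = -J + J*M)
H(F, 282)/(-29557) = (61*(-1 + 282))/(-29557) = (61*281)*(-1/29557) = 17141*(-1/29557) = -17141/29557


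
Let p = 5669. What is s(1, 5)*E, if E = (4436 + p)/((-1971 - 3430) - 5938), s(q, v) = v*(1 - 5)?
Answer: 202100/11339 ≈ 17.823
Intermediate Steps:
s(q, v) = -4*v (s(q, v) = v*(-4) = -4*v)
E = -10105/11339 (E = (4436 + 5669)/((-1971 - 3430) - 5938) = 10105/(-5401 - 5938) = 10105/(-11339) = 10105*(-1/11339) = -10105/11339 ≈ -0.89117)
s(1, 5)*E = -4*5*(-10105/11339) = -20*(-10105/11339) = 202100/11339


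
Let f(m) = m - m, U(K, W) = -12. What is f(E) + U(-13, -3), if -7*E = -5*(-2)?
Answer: -12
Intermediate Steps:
E = -10/7 (E = -(-5)*(-2)/7 = -⅐*10 = -10/7 ≈ -1.4286)
f(m) = 0
f(E) + U(-13, -3) = 0 - 12 = -12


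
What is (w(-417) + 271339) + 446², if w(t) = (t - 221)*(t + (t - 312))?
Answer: 1201403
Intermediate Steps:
w(t) = (-312 + 2*t)*(-221 + t) (w(t) = (-221 + t)*(t + (-312 + t)) = (-221 + t)*(-312 + 2*t) = (-312 + 2*t)*(-221 + t))
(w(-417) + 271339) + 446² = ((68952 - 754*(-417) + 2*(-417)²) + 271339) + 446² = ((68952 + 314418 + 2*173889) + 271339) + 198916 = ((68952 + 314418 + 347778) + 271339) + 198916 = (731148 + 271339) + 198916 = 1002487 + 198916 = 1201403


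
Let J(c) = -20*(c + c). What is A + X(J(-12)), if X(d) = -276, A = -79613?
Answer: -79889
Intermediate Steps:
J(c) = -40*c
A + X(J(-12)) = -79613 - 276 = -79889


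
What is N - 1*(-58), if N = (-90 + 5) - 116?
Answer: -143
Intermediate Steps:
N = -201 (N = -85 - 116 = -201)
N - 1*(-58) = -201 - 1*(-58) = -201 + 58 = -143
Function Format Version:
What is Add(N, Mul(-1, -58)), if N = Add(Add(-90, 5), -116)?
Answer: -143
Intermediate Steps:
N = -201 (N = Add(-85, -116) = -201)
Add(N, Mul(-1, -58)) = Add(-201, Mul(-1, -58)) = Add(-201, 58) = -143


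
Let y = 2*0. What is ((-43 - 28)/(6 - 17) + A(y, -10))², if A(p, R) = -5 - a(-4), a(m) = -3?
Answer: 2401/121 ≈ 19.843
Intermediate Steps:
y = 0
A(p, R) = -2 (A(p, R) = -5 - 1*(-3) = -5 + 3 = -2)
((-43 - 28)/(6 - 17) + A(y, -10))² = ((-43 - 28)/(6 - 17) - 2)² = (-71/(-11) - 2)² = (-71*(-1/11) - 2)² = (71/11 - 2)² = (49/11)² = 2401/121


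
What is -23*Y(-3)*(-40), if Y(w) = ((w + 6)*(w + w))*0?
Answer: 0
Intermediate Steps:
Y(w) = 0 (Y(w) = ((6 + w)*(2*w))*0 = (2*w*(6 + w))*0 = 0)
-23*Y(-3)*(-40) = -23*0*(-40) = 0*(-40) = 0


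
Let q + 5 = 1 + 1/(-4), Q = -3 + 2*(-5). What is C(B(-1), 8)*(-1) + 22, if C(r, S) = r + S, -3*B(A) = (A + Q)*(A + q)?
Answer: 77/2 ≈ 38.500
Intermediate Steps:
Q = -13 (Q = -3 - 10 = -13)
q = -17/4 (q = -5 + (1 + 1/(-4)) = -5 + (1 - ¼) = -5 + ¾ = -17/4 ≈ -4.2500)
B(A) = -(-13 + A)*(-17/4 + A)/3 (B(A) = -(A - 13)*(A - 17/4)/3 = -(-13 + A)*(-17/4 + A)/3)
C(r, S) = S + r
C(B(-1), 8)*(-1) + 22 = (8 + (-221/12 - ⅓*(-1)² + (23/4)*(-1)))*(-1) + 22 = (8 + (-221/12 - ⅓*1 - 23/4))*(-1) + 22 = (8 + (-221/12 - ⅓ - 23/4))*(-1) + 22 = (8 - 49/2)*(-1) + 22 = -33/2*(-1) + 22 = 33/2 + 22 = 77/2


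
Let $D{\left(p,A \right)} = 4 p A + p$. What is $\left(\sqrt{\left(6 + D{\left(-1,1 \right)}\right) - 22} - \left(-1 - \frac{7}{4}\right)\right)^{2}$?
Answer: $- \frac{215}{16} + \frac{11 i \sqrt{21}}{2} \approx -13.438 + 25.204 i$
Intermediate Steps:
$D{\left(p,A \right)} = p + 4 A p$ ($D{\left(p,A \right)} = 4 A p + p = p + 4 A p$)
$\left(\sqrt{\left(6 + D{\left(-1,1 \right)}\right) - 22} - \left(-1 - \frac{7}{4}\right)\right)^{2} = \left(\sqrt{\left(6 - \left(1 + 4 \cdot 1\right)\right) - 22} - \left(-1 - \frac{7}{4}\right)\right)^{2} = \left(\sqrt{\left(6 - \left(1 + 4\right)\right) - 22} - - \frac{11}{4}\right)^{2} = \left(\sqrt{\left(6 - 5\right) - 22} + \left(1 + \frac{7}{4}\right)\right)^{2} = \left(\sqrt{\left(6 - 5\right) - 22} + \frac{11}{4}\right)^{2} = \left(\sqrt{1 - 22} + \frac{11}{4}\right)^{2} = \left(\sqrt{-21} + \frac{11}{4}\right)^{2} = \left(i \sqrt{21} + \frac{11}{4}\right)^{2} = \left(\frac{11}{4} + i \sqrt{21}\right)^{2}$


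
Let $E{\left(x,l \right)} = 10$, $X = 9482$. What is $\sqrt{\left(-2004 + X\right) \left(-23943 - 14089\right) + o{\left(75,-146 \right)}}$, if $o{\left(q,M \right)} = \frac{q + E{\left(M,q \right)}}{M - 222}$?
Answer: $\frac{i \sqrt{2407189499299}}{92} \approx 16864.0 i$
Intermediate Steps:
$o{\left(q,M \right)} = \frac{10 + q}{-222 + M}$ ($o{\left(q,M \right)} = \frac{q + 10}{M - 222} = \frac{10 + q}{-222 + M}$)
$\sqrt{\left(-2004 + X\right) \left(-23943 - 14089\right) + o{\left(75,-146 \right)}} = \sqrt{\left(-2004 + 9482\right) \left(-23943 - 14089\right) + \frac{10 + 75}{-222 - 146}} = \sqrt{7478 \left(-38032\right) + \frac{1}{-368} \cdot 85} = \sqrt{-284403296 - \frac{85}{368}} = \sqrt{- \frac{104660413013}{368}} = \frac{i \sqrt{2407189499299}}{92}$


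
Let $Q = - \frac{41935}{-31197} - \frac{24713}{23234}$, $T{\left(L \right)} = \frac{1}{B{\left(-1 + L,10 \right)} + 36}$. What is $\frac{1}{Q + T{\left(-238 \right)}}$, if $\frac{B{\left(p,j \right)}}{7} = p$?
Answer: $\frac{1186548507426}{332153109475} \approx 3.5723$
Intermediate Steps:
$B{\left(p,j \right)} = 7 p$
$T{\left(L \right)} = \frac{1}{29 + 7 L}$ ($T{\left(L \right)} = \frac{1}{7 \left(-1 + L\right) + 36} = \frac{1}{\left(-7 + 7 L\right) + 36} = \frac{1}{29 + 7 L}$)
$Q = \frac{203346329}{724831098}$ ($Q = \left(-41935\right) \left(- \frac{1}{31197}\right) - \frac{24713}{23234} = \frac{41935}{31197} - \frac{24713}{23234} = \frac{203346329}{724831098} \approx 0.28054$)
$\frac{1}{Q + T{\left(-238 \right)}} = \frac{1}{\frac{203346329}{724831098} + \frac{1}{29 + 7 \left(-238\right)}} = \frac{1}{\frac{203346329}{724831098} + \frac{1}{29 - 1666}} = \frac{1}{\frac{203346329}{724831098} + \frac{1}{-1637}} = \frac{1}{\frac{203346329}{724831098} - \frac{1}{1637}} = \frac{1}{\frac{332153109475}{1186548507426}} = \frac{1186548507426}{332153109475}$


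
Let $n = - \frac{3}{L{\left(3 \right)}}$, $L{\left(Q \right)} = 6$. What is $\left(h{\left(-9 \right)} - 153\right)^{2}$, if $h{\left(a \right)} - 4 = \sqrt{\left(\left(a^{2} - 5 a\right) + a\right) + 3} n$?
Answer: $\left(149 + \sqrt{30}\right)^{2} \approx 23863.0$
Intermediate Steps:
$n = - \frac{1}{2}$ ($n = - \frac{3}{6} = \left(-3\right) \frac{1}{6} = - \frac{1}{2} \approx -0.5$)
$h{\left(a \right)} = 4 - \frac{\sqrt{3 + a^{2} - 4 a}}{2}$ ($h{\left(a \right)} = 4 + \sqrt{\left(\left(a^{2} - 5 a\right) + a\right) + 3} \left(- \frac{1}{2}\right) = 4 + \sqrt{\left(a^{2} - 4 a\right) + 3} \left(- \frac{1}{2}\right) = 4 + \sqrt{3 + a^{2} - 4 a} \left(- \frac{1}{2}\right) = 4 - \frac{\sqrt{3 + a^{2} - 4 a}}{2}$)
$\left(h{\left(-9 \right)} - 153\right)^{2} = \left(\left(4 - \frac{\sqrt{3 + \left(-9\right)^{2} - -36}}{2}\right) - 153\right)^{2} = \left(\left(4 - \frac{\sqrt{3 + 81 + 36}}{2}\right) - 153\right)^{2} = \left(\left(4 - \frac{\sqrt{120}}{2}\right) - 153\right)^{2} = \left(\left(4 - \frac{2 \sqrt{30}}{2}\right) - 153\right)^{2} = \left(\left(4 - \sqrt{30}\right) - 153\right)^{2} = \left(-149 - \sqrt{30}\right)^{2}$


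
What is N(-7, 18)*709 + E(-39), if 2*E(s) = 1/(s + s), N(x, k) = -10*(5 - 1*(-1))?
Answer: -6636241/156 ≈ -42540.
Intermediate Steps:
N(x, k) = -60 (N(x, k) = -10*(5 + 1) = -10*6 = -60)
E(s) = 1/(4*s) (E(s) = 1/(2*(s + s)) = 1/(2*((2*s))) = (1/(2*s))/2 = 1/(4*s))
N(-7, 18)*709 + E(-39) = -60*709 + (¼)/(-39) = -42540 + (¼)*(-1/39) = -42540 - 1/156 = -6636241/156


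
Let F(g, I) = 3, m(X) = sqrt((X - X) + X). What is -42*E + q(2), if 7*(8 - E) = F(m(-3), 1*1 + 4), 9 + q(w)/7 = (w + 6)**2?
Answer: 67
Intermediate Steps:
q(w) = -63 + 7*(6 + w)**2 (q(w) = -63 + 7*(w + 6)**2 = -63 + 7*(6 + w)**2)
m(X) = sqrt(X) (m(X) = sqrt(0 + X) = sqrt(X))
E = 53/7 (E = 8 - 1/7*3 = 8 - 3/7 = 53/7 ≈ 7.5714)
-42*E + q(2) = -42*53/7 + (-63 + 7*(6 + 2)**2) = -318 + (-63 + 7*8**2) = -318 + (-63 + 7*64) = -318 + (-63 + 448) = -318 + 385 = 67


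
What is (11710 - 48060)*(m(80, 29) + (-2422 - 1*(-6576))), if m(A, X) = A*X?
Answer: -235329900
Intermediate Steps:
(11710 - 48060)*(m(80, 29) + (-2422 - 1*(-6576))) = (11710 - 48060)*(80*29 + (-2422 - 1*(-6576))) = -36350*(2320 + (-2422 + 6576)) = -36350*(2320 + 4154) = -36350*6474 = -235329900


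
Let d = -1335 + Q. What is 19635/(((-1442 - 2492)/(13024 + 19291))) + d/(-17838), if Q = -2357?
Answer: -2877042733/17838 ≈ -1.6129e+5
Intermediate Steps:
d = -3692 (d = -1335 - 2357 = -3692)
19635/(((-1442 - 2492)/(13024 + 19291))) + d/(-17838) = 19635/(((-1442 - 2492)/(13024 + 19291))) - 3692/(-17838) = 19635/((-3934/32315)) - 3692*(-1/17838) = 19635/((-3934*1/32315)) + 1846/8919 = 19635/(-14/115) + 1846/8919 = 19635*(-115/14) + 1846/8919 = -322575/2 + 1846/8919 = -2877042733/17838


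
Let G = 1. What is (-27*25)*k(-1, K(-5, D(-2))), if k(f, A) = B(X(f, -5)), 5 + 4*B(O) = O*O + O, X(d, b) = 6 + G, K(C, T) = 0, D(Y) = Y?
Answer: -34425/4 ≈ -8606.3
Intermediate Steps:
X(d, b) = 7 (X(d, b) = 6 + 1 = 7)
B(O) = -5/4 + O/4 + O²/4 (B(O) = -5/4 + (O*O + O)/4 = -5/4 + (O² + O)/4 = -5/4 + (O + O²)/4 = -5/4 + (O/4 + O²/4) = -5/4 + O/4 + O²/4)
k(f, A) = 51/4 (k(f, A) = -5/4 + (¼)*7 + (¼)*7² = -5/4 + 7/4 + (¼)*49 = -5/4 + 7/4 + 49/4 = 51/4)
(-27*25)*k(-1, K(-5, D(-2))) = -27*25*(51/4) = -675*51/4 = -34425/4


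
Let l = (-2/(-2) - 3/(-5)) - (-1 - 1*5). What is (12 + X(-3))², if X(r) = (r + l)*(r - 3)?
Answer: 6084/25 ≈ 243.36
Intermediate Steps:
l = 38/5 (l = (-2*(-½) - 3*(-⅕)) - (-1 - 5) = (1 + ⅗) - 1*(-6) = 8/5 + 6 = 38/5 ≈ 7.6000)
X(r) = (-3 + r)*(38/5 + r) (X(r) = (r + 38/5)*(r - 3) = (38/5 + r)*(-3 + r) = (-3 + r)*(38/5 + r))
(12 + X(-3))² = (12 + (-114/5 + (-3)² + (23/5)*(-3)))² = (12 + (-114/5 + 9 - 69/5))² = (12 - 138/5)² = (-78/5)² = 6084/25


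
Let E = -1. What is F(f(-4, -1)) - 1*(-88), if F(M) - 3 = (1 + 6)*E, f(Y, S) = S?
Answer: 84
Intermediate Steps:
F(M) = -4 (F(M) = 3 + (1 + 6)*(-1) = 3 + 7*(-1) = 3 - 7 = -4)
F(f(-4, -1)) - 1*(-88) = -4 - 1*(-88) = -4 + 88 = 84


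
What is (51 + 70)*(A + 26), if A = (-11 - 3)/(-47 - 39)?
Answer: 136125/43 ≈ 3165.7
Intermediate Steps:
A = 7/43 (A = -14/(-86) = -14*(-1/86) = 7/43 ≈ 0.16279)
(51 + 70)*(A + 26) = (51 + 70)*(7/43 + 26) = 121*(1125/43) = 136125/43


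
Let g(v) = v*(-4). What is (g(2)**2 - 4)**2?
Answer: 3600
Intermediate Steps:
g(v) = -4*v
(g(2)**2 - 4)**2 = ((-4*2)**2 - 4)**2 = ((-8)**2 - 4)**2 = (64 - 4)**2 = 60**2 = 3600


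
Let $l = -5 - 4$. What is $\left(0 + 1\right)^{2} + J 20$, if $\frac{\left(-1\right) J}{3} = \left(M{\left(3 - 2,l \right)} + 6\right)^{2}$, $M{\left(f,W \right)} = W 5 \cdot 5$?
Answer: $-2877659$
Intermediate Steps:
$l = -9$
$M{\left(f,W \right)} = 25 W$ ($M{\left(f,W \right)} = 5 W 5 = 25 W$)
$J = -143883$ ($J = - 3 \left(25 \left(-9\right) + 6\right)^{2} = - 3 \left(-225 + 6\right)^{2} = - 3 \left(-219\right)^{2} = \left(-3\right) 47961 = -143883$)
$\left(0 + 1\right)^{2} + J 20 = \left(0 + 1\right)^{2} - 2877660 = 1^{2} - 2877660 = 1 - 2877660 = -2877659$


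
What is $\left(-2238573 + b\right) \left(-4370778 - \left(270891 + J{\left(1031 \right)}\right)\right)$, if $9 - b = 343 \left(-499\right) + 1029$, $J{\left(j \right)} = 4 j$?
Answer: $9609525489748$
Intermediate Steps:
$b = 170137$ ($b = 9 - \left(343 \left(-499\right) + 1029\right) = 9 - \left(-171157 + 1029\right) = 9 - -170128 = 9 + 170128 = 170137$)
$\left(-2238573 + b\right) \left(-4370778 - \left(270891 + J{\left(1031 \right)}\right)\right) = \left(-2238573 + 170137\right) \left(-4370778 - \left(270891 + 4 \cdot 1031\right)\right) = - 2068436 \left(-4370778 - 275015\right) = \left(-2068436\right) \left(-4645793\right) = 9609525489748$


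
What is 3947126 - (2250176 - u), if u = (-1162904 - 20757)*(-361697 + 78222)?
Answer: 335539998925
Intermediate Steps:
u = 335538301975 (u = -1183661*(-283475) = 335538301975)
3947126 - (2250176 - u) = 3947126 - (2250176 - 1*335538301975) = 3947126 - (2250176 - 335538301975) = 3947126 - 1*(-335536051799) = 3947126 + 335536051799 = 335539998925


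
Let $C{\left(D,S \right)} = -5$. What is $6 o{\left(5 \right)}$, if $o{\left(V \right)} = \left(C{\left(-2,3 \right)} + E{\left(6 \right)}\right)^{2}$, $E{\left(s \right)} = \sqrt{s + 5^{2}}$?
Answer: $336 - 60 \sqrt{31} \approx 1.9341$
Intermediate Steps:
$E{\left(s \right)} = \sqrt{25 + s}$ ($E{\left(s \right)} = \sqrt{s + 25} = \sqrt{25 + s}$)
$o{\left(V \right)} = \left(-5 + \sqrt{31}\right)^{2}$ ($o{\left(V \right)} = \left(-5 + \sqrt{25 + 6}\right)^{2} = \left(-5 + \sqrt{31}\right)^{2}$)
$6 o{\left(5 \right)} = 6 \left(5 - \sqrt{31}\right)^{2}$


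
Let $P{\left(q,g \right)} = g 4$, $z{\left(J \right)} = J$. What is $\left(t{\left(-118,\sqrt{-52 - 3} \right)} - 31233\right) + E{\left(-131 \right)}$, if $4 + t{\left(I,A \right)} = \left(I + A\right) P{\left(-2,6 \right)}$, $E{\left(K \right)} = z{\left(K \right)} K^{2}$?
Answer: $-2282160 + 24 i \sqrt{55} \approx -2.2822 \cdot 10^{6} + 177.99 i$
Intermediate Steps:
$P{\left(q,g \right)} = 4 g$
$E{\left(K \right)} = K^{3}$ ($E{\left(K \right)} = K K^{2} = K^{3}$)
$t{\left(I,A \right)} = -4 + 24 A + 24 I$ ($t{\left(I,A \right)} = -4 + \left(I + A\right) 4 \cdot 6 = -4 + \left(A + I\right) 24 = -4 + \left(24 A + 24 I\right) = -4 + 24 A + 24 I$)
$\left(t{\left(-118,\sqrt{-52 - 3} \right)} - 31233\right) + E{\left(-131 \right)} = \left(\left(-4 + 24 \sqrt{-52 - 3} + 24 \left(-118\right)\right) - 31233\right) + \left(-131\right)^{3} = \left(\left(-4 + 24 \sqrt{-55} - 2832\right) - 31233\right) - 2248091 = \left(\left(-4 + 24 i \sqrt{55} - 2832\right) - 31233\right) - 2248091 = \left(\left(-2836 + 24 i \sqrt{55}\right) - 31233\right) - 2248091 = \left(-34069 + 24 i \sqrt{55}\right) - 2248091 = -2282160 + 24 i \sqrt{55}$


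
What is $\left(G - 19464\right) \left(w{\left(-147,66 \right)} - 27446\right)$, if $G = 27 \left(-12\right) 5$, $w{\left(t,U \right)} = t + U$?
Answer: $580379268$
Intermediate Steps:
$w{\left(t,U \right)} = U + t$
$G = -1620$ ($G = \left(-324\right) 5 = -1620$)
$\left(G - 19464\right) \left(w{\left(-147,66 \right)} - 27446\right) = \left(-1620 - 19464\right) \left(\left(66 - 147\right) - 27446\right) = - 21084 \left(-81 - 27446\right) = \left(-21084\right) \left(-27527\right) = 580379268$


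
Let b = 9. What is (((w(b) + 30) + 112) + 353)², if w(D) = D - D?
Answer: 245025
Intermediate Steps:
w(D) = 0
(((w(b) + 30) + 112) + 353)² = (((0 + 30) + 112) + 353)² = ((30 + 112) + 353)² = (142 + 353)² = 495² = 245025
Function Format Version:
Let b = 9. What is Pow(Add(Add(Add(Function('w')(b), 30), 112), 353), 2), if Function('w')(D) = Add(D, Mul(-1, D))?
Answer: 245025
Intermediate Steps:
Function('w')(D) = 0
Pow(Add(Add(Add(Function('w')(b), 30), 112), 353), 2) = Pow(Add(Add(Add(0, 30), 112), 353), 2) = Pow(Add(Add(30, 112), 353), 2) = Pow(Add(142, 353), 2) = Pow(495, 2) = 245025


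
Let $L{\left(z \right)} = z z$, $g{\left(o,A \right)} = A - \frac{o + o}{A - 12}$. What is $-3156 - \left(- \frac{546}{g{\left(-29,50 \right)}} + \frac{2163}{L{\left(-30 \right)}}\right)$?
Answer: $- \frac{924510859}{293700} \approx -3147.8$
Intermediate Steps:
$g{\left(o,A \right)} = A - \frac{2 o}{-12 + A}$
$L{\left(z \right)} = z^{2}$
$-3156 - \left(- \frac{546}{g{\left(-29,50 \right)}} + \frac{2163}{L{\left(-30 \right)}}\right) = -3156 - \left(- \frac{546}{\frac{1}{-12 + 50} \left(50^{2} - 600 - -58\right)} + \frac{2163}{\left(-30\right)^{2}}\right) = -3156 - \left(- \frac{546}{\frac{1}{38} \left(2500 - 600 + 58\right)} + \frac{2163}{900}\right) = -3156 - \left(- \frac{546}{\frac{1}{38} \cdot 1958} + 2163 \cdot \frac{1}{900}\right) = -3156 - \left(- \frac{546}{\frac{979}{19}} + \frac{721}{300}\right) = -3156 - \left(\left(-546\right) \frac{19}{979} + \frac{721}{300}\right) = -3156 - \left(- \frac{10374}{979} + \frac{721}{300}\right) = -3156 - - \frac{2406341}{293700} = -3156 + \frac{2406341}{293700} = - \frac{924510859}{293700}$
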